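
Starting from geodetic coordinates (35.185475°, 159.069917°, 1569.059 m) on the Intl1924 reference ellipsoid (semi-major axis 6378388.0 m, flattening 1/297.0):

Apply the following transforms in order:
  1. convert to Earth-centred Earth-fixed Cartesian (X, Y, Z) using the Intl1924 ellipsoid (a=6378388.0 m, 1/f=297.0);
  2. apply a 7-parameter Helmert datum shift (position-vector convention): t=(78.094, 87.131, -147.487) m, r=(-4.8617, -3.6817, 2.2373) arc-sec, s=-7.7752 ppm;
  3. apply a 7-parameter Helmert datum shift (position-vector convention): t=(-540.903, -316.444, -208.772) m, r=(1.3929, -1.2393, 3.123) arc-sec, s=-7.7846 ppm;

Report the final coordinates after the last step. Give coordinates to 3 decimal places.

X=-4876193.754 m, Y=1864448.044 m, Z=3655103.731 m

start: φ=35.185475°, λ=159.069917°, h=1569.059 m
→ ECEF (a=6378388.000, f=1/297.0): X=-4875671.1342, Y=1864771.5981, Z=3655664.5495
→ Helmert 7p (PV): X=-4875640.6083, Y=1864877.5094, Z=3655357.6592
→ Helmert 7p (PV): X=-4876193.7541, Y=1864448.0436, Z=3655103.7311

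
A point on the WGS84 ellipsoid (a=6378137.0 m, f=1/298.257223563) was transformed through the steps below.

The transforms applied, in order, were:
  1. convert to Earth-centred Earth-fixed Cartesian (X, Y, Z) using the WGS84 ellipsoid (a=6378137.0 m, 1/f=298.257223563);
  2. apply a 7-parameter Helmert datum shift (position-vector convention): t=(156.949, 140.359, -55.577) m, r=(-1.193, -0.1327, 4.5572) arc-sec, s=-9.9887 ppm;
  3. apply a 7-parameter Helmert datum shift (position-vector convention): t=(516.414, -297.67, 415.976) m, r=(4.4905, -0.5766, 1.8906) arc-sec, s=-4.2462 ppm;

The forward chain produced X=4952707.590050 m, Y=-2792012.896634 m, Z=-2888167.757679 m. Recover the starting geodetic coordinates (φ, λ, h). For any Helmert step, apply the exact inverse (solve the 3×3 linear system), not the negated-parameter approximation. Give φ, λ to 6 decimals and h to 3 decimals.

φ=-27.091098°, λ=-29.415660°, h=2933.388 m

start: X=4952707.5901, Y=-2792012.8966, Z=-2888167.7577 m
→ Helmert⁻¹: X=4952178.5397, Y=-2791835.3573, Z=-2888549.0629
→ Helmert⁻¹: X=4952007.5088, Y=-2792096.3073, Z=-2888541.6734
→ geod (Bowring, a=6378137.000): φ=-27.09109800°, λ=-29.41566000°, h=2933.3880 m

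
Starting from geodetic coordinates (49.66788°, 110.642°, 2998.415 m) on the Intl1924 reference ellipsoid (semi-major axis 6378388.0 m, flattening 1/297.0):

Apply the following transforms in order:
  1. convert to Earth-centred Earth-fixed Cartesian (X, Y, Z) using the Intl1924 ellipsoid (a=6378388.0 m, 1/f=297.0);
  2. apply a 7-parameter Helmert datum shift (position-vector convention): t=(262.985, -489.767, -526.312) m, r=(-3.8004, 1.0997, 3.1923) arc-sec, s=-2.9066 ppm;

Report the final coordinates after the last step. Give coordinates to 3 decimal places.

X=-1458607.893 m, Y=3872127.447 m, Z=4840736.657 m

start: φ=49.667880°, λ=110.642000°, h=2998.415 m
→ ECEF (a=6378388.000, f=1/297.0): X=-1458840.9958, Y=3872561.8477, Z=4841340.6139
→ Helmert 7p (PV): X=-1458607.8933, Y=3872127.4475, Z=4840736.6567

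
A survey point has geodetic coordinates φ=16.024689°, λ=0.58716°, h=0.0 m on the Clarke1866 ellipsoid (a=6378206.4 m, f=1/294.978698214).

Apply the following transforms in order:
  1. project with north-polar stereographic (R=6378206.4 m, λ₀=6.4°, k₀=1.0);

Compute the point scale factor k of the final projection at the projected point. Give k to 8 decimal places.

start: φ=16.024689°, λ=0.587160°, h=0.000 m
→ into stereo (λ₀=6.4°): φ=16.02468900°, λ−λ₀=-5.81284000°
scale k = 1.56733481

1.56733481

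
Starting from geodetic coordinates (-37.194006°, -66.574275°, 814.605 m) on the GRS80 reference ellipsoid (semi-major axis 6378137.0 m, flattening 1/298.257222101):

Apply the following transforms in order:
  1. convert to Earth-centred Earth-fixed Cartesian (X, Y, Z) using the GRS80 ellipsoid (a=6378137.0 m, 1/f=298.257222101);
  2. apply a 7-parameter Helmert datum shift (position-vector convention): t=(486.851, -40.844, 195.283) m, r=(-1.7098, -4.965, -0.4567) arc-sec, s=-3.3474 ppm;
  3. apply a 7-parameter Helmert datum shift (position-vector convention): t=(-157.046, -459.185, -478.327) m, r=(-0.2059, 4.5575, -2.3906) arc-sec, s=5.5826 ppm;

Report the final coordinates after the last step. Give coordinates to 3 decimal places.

start: φ=-37.194006°, λ=-66.574275°, h=814.605 m
→ ECEF (a=6378137.000, f=1/298.257222101): X=2022647.8410, Y=-4668311.6546, Z=-3835058.7983
→ Helmert 7p (PV): X=2023209.8985, Y=-4668373.1404, Z=-3834763.2937
→ Helmert 7p (PV): X=2022925.3097, Y=-4668885.6641, Z=-3835303.0724

X=2022925.310 m, Y=-4668885.664 m, Z=-3835303.072 m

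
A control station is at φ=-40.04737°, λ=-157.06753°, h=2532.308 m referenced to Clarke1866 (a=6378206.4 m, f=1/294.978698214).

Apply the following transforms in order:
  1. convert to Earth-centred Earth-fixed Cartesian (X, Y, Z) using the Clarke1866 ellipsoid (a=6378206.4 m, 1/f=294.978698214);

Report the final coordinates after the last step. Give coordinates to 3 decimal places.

X=-4504799.684 m, Y=-1905911.047 m, Z=-4083444.801 m

start: φ=-40.047370°, λ=-157.067530°, h=2532.308 m
→ ECEF (a=6378206.400, f=1/294.978698214): X=-4504799.6839, Y=-1905911.0467, Z=-4083444.8012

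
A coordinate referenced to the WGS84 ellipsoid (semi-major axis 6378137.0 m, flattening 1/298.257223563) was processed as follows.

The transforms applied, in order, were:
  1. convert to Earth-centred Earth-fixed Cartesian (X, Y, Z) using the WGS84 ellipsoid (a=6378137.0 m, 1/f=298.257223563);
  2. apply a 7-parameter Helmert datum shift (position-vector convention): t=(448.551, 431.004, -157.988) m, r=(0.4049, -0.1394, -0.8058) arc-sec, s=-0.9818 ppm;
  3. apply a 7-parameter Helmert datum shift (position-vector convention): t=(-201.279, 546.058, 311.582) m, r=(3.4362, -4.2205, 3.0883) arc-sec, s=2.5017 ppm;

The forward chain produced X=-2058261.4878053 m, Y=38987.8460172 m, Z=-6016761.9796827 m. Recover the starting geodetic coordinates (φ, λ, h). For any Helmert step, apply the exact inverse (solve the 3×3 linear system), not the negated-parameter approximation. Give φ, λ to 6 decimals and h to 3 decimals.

start: X=-2058261.4878, Y=38987.8460, Z=-6016761.9797 m
→ Helmert⁻¹: X=-2058177.6032, Y=38372.2694, Z=-6017017.0345
→ Helmert⁻¹: X=-2058632.3899, Y=37921.4492, Z=-6016863.6370
→ geod (Bowring, a=6378137.000): φ=-71.22653100°, λ=178.94469100°, h=422.7710 m

φ=-71.226531°, λ=178.944691°, h=422.771 m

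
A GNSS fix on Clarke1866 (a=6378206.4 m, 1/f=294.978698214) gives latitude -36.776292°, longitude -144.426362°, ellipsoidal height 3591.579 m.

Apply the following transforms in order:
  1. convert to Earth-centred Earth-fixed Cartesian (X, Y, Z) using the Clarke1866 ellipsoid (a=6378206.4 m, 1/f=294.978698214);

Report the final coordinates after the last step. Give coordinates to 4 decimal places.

X=-4162735.2851 m, Y=-2977329.7252 m, Z=-3799495.2891 m

start: φ=-36.776292°, λ=-144.426362°, h=3591.579 m
→ ECEF (a=6378206.400, f=1/294.978698214): X=-4162735.2851, Y=-2977329.7252, Z=-3799495.2891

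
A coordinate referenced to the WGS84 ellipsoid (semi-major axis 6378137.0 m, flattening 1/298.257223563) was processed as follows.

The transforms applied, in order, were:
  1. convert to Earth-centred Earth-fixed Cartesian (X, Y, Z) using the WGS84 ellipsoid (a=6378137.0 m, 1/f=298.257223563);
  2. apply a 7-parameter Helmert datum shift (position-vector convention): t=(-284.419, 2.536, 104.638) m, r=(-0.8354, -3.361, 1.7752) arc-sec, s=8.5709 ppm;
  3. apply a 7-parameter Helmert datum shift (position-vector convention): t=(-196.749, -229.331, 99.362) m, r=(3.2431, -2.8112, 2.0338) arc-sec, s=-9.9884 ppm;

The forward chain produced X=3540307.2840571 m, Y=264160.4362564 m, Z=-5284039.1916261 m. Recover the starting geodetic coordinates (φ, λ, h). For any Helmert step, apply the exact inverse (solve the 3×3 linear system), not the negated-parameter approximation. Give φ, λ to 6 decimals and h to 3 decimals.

start: X=3540307.2841, Y=264160.4363, Z=-5284039.1916 m
→ Helmert⁻¹: X=3540469.9838, Y=264274.4145, Z=-5284243.7428
→ Helmert⁻¹: X=3540640.2235, Y=264260.5436, Z=-5284359.7125
→ geod (Bowring, a=6378137.000): φ=-56.28123400°, λ=4.26843500°, h=2970.5130 m

φ=-56.281234°, λ=4.268435°, h=2970.513 m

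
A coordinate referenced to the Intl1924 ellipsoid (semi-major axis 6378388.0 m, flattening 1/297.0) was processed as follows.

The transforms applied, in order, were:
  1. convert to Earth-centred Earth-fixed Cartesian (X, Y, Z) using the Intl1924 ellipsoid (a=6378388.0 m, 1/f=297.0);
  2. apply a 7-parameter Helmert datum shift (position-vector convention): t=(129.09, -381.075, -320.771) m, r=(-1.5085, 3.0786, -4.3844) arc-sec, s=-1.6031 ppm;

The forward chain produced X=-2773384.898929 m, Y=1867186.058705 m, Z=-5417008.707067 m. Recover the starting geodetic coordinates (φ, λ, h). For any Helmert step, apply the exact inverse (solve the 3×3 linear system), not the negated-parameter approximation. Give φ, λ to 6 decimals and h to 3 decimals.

φ=-58.486178°, λ=146.045222°, h=2781.340 m

start: X=-2773384.8989, Y=1867186.0587, Z=-5417008.7071 m
→ Helmert⁻¹: X=-2773477.2850, Y=1867550.7888, Z=-5416724.3569
→ geod (Bowring, a=6378388.000): φ=-58.48617800°, λ=146.04522200°, h=2781.3400 m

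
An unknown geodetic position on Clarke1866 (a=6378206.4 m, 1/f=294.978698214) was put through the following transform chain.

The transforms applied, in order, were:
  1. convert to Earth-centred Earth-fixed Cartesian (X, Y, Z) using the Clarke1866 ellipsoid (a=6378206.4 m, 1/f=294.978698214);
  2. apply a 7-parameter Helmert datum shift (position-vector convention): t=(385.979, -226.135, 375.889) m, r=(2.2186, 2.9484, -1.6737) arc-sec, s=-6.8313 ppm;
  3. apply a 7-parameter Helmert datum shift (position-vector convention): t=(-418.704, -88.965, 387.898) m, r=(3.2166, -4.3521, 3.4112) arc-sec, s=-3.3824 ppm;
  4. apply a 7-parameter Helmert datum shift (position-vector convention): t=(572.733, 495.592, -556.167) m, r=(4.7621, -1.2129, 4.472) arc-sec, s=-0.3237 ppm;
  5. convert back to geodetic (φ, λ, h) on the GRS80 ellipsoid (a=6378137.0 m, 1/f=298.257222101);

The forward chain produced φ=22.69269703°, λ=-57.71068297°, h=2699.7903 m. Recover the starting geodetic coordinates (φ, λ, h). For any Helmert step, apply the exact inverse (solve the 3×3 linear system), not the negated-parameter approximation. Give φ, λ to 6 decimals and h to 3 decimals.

φ=22.694981°, λ=-57.716903°, h=2527.984 m

start: φ=22.692697°, λ=-57.710683°, h=2699.790 m
→ ECEF (a=6378137.000, f=1/298.257222101): X=3146306.8059, Y=-4979020.3683, Z=2446399.3878
→ Helmert⁻¹: X=3145641.5201, Y=-4979529.2766, Z=2447052.8135
→ Helmert⁻¹: X=3146040.1390, Y=-4979471.0283, Z=2446684.4634
→ Helmert⁻¹: X=3145681.0824, Y=-4979227.0693, Z=2446423.8081
→ geod (Bowring, a=6378206.400): φ=22.69498100°, λ=-57.71690300°, h=2527.9840 m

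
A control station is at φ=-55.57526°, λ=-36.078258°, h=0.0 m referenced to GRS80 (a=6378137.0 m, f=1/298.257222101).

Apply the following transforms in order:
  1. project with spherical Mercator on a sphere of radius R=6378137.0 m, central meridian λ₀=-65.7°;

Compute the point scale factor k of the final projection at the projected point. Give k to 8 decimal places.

start: φ=-55.575260°, λ=-36.078258°, h=0.000 m
→ into merc (λ₀=-65.7°): φ=-55.57526000°, λ−λ₀=29.62174200°
scale k = 1.76889954

1.76889954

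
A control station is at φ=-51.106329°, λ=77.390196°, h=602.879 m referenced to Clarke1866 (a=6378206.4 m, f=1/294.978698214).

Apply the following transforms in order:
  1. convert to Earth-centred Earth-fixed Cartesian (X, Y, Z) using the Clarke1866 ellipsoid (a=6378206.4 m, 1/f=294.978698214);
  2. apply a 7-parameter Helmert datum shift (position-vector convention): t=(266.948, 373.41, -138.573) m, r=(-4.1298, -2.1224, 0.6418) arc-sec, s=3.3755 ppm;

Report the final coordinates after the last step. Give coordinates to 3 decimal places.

start: φ=-51.106329°, λ=77.390196°, h=602.879 m
→ ECEF (a=6378206.400, f=1/294.978698214): X=876153.9898, Y=3916539.5526, Z=-4941245.4504
→ Helmert 7p (PV): X=876462.5528, Y=3916829.9760, Z=-4941470.1037

X=876462.553 m, Y=3916829.976 m, Z=-4941470.104 m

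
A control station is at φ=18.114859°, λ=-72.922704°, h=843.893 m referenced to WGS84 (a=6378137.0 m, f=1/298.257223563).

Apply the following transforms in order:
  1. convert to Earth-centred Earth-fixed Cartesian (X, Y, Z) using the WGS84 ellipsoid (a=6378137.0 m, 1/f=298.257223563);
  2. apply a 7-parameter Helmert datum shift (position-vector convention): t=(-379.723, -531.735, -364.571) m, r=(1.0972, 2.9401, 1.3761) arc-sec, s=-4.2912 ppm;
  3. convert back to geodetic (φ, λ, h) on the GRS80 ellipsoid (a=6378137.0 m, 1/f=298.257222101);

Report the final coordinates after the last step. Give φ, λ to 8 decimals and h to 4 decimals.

φ=18.11008090°, λ=-72.92700127°, h=1080.2103 m

start: φ=18.114859°, λ=-72.922704°, h=843.893 m
→ ECEF (a=6378137.000, f=1/298.257223563): X=1780989.8328, Y=-5797371.0349, Z=1970733.4235
→ Helmert 7p (PV): X=1780669.2350, Y=-5797876.4934, Z=1970304.1713
→ geod (Bowring, a=6378137.000): φ=18.11008090°, λ=-72.92700127°, h=1080.2103 m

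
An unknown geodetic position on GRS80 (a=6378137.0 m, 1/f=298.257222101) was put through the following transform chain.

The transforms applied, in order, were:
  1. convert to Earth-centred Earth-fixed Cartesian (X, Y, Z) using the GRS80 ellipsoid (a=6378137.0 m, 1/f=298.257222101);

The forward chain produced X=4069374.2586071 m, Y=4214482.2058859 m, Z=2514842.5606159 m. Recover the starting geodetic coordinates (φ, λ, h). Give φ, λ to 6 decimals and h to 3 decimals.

start: X=4069374.2586, Y=4214482.2059, Z=2514842.5606 m
→ geod (Bowring, a=6378137.000): φ=23.37201500°, λ=46.00354500°, h=633.9990 m

φ=23.372015°, λ=46.003545°, h=633.999 m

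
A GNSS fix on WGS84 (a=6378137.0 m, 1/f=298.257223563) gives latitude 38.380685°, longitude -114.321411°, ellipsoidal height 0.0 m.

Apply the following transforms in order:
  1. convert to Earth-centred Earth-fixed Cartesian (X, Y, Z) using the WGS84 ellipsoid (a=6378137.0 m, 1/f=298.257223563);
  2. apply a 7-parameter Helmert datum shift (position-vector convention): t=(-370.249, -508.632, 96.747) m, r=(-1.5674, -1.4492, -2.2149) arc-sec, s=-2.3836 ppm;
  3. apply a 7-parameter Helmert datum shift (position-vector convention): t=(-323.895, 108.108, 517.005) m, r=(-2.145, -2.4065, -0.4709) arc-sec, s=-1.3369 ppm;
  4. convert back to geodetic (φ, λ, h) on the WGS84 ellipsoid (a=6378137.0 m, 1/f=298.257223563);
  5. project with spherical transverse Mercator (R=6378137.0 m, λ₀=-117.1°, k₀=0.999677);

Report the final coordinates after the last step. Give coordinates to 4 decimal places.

start: φ=38.380685°, λ=-114.321411°, h=0.000 m
→ ECEF (a=6378137.000, f=1/298.257223563): X=-2061870.6828, Y=-4561991.1901, Z=3938655.5316
→ Helmert 7p (PV): X=-2062312.6769, Y=-4562436.8779, Z=3938763.0703
→ Helmert 7p (PV): X=-2062690.1844, Y=-4562277.0020, Z=3939298.1944
→ geod (Bowring, a=6378137.000): φ=38.38187846°, λ=-114.32860953°, h=867.7949 m
→ tm (R=6378137.0, λ₀=-117.1°): E=241781.1367, N=4274903.3669

E=241781.1367 m, N=4274903.3669 m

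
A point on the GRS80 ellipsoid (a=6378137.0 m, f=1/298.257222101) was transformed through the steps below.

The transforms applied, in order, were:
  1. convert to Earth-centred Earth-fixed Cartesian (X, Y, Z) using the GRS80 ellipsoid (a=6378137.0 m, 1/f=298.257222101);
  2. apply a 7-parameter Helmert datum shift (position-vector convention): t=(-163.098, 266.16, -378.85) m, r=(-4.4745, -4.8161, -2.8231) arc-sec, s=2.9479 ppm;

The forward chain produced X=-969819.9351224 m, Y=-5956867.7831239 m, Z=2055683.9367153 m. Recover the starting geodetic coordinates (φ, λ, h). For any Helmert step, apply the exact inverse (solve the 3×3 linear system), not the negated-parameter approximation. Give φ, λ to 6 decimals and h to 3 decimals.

φ=18.928664°, λ=-99.243788°, h=210.756 m

start: X=-969819.9351, Y=-5956867.7831, Z=2055683.9367 m
→ Helmert⁻¹: X=-969524.4396, Y=-5957174.2515, Z=2055950.1343
→ geod (Bowring, a=6378137.000): φ=18.92866400°, λ=-99.24378800°, h=210.7560 m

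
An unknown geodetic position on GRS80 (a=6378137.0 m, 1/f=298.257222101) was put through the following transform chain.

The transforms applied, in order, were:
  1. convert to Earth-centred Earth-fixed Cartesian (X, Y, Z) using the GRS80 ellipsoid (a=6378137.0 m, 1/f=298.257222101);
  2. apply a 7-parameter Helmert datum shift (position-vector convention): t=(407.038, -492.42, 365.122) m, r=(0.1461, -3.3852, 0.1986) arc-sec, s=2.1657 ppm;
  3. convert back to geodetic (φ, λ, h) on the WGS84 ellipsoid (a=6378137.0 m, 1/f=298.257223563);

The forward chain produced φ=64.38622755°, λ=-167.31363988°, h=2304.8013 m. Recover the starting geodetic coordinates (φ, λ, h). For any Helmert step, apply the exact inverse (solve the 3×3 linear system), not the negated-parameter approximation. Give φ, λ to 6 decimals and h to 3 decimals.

φ=64.383398°, λ=-167.325152°, h=2087.006 m

start: φ=64.386228°, λ=-167.313640°, h=2304.801 m
→ ECEF (a=6378137.000, f=1/298.257223563): X=-2698293.8908, Y=-607411.8454, Z=5730537.5092
→ Helmert⁻¹: X=-2698601.6250, Y=-606911.4539, Z=5730204.6965
→ geod (Bowring, a=6378137.000): φ=64.38339800°, λ=-167.32515200°, h=2087.0060 m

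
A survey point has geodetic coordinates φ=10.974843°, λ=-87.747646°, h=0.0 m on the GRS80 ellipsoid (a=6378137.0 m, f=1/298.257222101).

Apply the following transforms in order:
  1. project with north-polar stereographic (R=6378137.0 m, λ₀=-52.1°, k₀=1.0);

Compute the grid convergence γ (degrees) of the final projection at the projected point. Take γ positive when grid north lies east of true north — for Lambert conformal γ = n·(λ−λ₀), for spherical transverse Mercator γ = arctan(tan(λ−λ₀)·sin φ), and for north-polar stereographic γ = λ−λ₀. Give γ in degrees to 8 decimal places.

-35.64764600

start: φ=10.974843°, λ=-87.747646°, h=0.000 m
→ into stereo (λ₀=-52.1°): φ=10.97484300°, λ−λ₀=-35.64764600°
convergence γ = -35.64764600°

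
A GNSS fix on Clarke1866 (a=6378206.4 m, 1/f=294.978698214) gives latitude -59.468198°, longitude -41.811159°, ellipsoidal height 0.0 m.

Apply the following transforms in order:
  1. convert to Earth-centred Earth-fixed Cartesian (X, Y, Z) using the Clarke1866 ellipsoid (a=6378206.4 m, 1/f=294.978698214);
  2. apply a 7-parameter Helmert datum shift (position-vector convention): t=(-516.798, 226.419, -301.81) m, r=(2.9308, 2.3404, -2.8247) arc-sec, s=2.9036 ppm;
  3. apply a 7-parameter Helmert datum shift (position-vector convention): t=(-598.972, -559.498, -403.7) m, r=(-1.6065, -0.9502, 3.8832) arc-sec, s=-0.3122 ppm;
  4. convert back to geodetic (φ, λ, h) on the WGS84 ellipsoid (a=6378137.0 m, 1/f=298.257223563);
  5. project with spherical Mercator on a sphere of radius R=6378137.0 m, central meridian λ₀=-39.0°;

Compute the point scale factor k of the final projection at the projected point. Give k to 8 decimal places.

1.96882371

start: φ=-59.468198°, λ=-41.811159°, h=0.000 m
→ ECEF (a=6378206.400, f=1/294.978698214): X=2421183.2206, Y=-2165636.3135, Z=-5470417.9358
→ Helmert 7p (PV): X=2420581.7246, Y=-2165371.6107, Z=-5470793.8734
→ Helmert 7p (PV): X=2420047.9651, Y=-2165927.4716, Z=-5471167.8494
→ geod (Bowring, a=6378137.000): φ=-59.47478585°, λ=-41.82833959°, h=207.8414 m
→ into merc (λ₀=-39.0°): φ=-59.47478585°, λ−λ₀=-2.82833959°
scale k = 1.96882371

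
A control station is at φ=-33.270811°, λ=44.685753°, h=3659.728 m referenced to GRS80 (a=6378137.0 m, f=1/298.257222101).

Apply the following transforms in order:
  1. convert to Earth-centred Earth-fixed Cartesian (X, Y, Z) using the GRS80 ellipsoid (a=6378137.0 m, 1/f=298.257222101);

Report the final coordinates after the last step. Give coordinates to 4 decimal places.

X=3797397.2508 m, Y=3755969.3027 m, Z=-3481116.9070 m

start: φ=-33.270811°, λ=44.685753°, h=3659.728 m
→ ECEF (a=6378137.000, f=1/298.257222101): X=3797397.2508, Y=3755969.3027, Z=-3481116.9070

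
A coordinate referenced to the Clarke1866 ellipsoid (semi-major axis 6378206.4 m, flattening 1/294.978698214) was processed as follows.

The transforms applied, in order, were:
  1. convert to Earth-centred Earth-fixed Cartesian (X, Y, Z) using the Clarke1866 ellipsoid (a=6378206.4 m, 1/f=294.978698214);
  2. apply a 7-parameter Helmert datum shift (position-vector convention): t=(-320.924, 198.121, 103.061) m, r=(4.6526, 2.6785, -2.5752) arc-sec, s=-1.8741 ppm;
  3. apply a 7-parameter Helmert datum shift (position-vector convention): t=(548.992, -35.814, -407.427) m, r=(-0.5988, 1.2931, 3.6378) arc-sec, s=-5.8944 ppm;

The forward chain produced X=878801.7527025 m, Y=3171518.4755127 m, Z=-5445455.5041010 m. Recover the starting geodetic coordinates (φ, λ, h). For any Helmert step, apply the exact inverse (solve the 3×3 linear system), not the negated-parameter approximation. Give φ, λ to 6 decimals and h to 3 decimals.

φ=-59.025898°, λ=74.512904°, h=18.556 m

start: X=878801.7527, Y=3171518.4755, Z=-5445455.5041 m
→ Helmert⁻¹: X=878348.0089, Y=3171573.3004, Z=-5445065.4588
→ Helmert⁻¹: X=878701.6970, Y=3171269.2682, Z=-5445238.8466
→ geod (Bowring, a=6378206.400): φ=-59.02589800°, λ=74.51290400°, h=18.5560 m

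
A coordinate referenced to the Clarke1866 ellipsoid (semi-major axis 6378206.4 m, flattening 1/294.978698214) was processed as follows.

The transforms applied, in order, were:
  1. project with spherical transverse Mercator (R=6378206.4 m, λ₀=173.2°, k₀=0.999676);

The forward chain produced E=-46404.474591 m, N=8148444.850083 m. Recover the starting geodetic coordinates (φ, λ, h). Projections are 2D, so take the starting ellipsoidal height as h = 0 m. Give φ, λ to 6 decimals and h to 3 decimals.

start: E=-46404.4746, N=8148444.8501 m
→ tm⁻¹: φ=73.21662100°, λ=171.75577500°

φ=73.216621°, λ=171.755775°, h=0.000 m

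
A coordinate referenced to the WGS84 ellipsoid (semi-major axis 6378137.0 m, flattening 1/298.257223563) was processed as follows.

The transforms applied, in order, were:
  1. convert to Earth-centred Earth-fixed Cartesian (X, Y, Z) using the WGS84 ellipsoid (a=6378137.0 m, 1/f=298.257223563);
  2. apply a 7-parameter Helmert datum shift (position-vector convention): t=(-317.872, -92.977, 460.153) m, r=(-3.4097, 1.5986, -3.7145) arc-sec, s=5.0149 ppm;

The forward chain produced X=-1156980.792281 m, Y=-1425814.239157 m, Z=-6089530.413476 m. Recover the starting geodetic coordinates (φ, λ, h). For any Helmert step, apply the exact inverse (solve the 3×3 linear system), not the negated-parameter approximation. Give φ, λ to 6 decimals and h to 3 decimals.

start: X=-1156980.7923, Y=-1425814.2392, Z=-6089530.4135 m
→ Helmert⁻¹: X=-1156584.2475, Y=-1425634.2688, Z=-6089992.5565
→ geod (Bowring, a=6378137.000): φ=-73.33092200°, λ=-129.05162400°, h=2145.0920 m

φ=-73.330922°, λ=-129.051624°, h=2145.092 m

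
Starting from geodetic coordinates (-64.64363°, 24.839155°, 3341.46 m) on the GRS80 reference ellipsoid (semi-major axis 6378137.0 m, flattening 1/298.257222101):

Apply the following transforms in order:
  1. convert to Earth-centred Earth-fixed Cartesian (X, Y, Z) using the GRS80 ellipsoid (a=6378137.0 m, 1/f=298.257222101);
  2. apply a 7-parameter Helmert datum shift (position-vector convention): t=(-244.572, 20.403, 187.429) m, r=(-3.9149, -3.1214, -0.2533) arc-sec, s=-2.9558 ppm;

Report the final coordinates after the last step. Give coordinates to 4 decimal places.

start: φ=-64.643630°, λ=24.839155°, h=3341.460 m
→ ECEF (a=6378137.000, f=1/298.257222101): X=2486838.7084, Y=1151143.7632, Z=-5743826.1887
→ Helmert 7p (PV): X=2486675.1204, Y=1151048.6924, Z=-5743605.9975

X=2486675.1204 m, Y=1151048.6924 m, Z=-5743605.9975 m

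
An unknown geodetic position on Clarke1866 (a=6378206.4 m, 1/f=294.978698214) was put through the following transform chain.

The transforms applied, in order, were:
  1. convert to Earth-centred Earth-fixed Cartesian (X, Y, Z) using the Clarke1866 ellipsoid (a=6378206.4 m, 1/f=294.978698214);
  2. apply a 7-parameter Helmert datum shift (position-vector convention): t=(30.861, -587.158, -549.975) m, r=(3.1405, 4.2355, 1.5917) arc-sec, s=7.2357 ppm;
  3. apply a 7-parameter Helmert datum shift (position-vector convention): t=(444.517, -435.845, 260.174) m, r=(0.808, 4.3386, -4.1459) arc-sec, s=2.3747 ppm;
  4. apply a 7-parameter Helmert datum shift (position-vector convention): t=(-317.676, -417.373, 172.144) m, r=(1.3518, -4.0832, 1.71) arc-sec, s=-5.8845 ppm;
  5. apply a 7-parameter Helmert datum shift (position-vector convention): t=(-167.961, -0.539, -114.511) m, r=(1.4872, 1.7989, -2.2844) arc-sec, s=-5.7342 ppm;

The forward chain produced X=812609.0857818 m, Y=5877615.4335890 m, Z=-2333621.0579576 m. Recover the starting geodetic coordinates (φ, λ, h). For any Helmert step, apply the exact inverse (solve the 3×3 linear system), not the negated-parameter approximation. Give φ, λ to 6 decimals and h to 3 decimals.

start: X=812609.0858, Y=5877615.4336, Z=-2333621.0580 m
→ Helmert⁻¹: X=812736.9637, Y=5877641.8521, Z=-2333555.2184
→ Helmert⁻¹: X=813061.9556, Y=5878071.7791, Z=-2333795.7138
→ Helmert⁻¹: X=812546.4465, Y=5878500.8534, Z=-2334056.2817
→ Helmert⁻¹: X=812602.9914, Y=5879003.6719, Z=-2333562.2473
→ geod (Bowring, a=6378206.400): φ=-21.59723000°, λ=82.13037200°, h=1889.1710 m

φ=-21.597230°, λ=82.130372°, h=1889.171 m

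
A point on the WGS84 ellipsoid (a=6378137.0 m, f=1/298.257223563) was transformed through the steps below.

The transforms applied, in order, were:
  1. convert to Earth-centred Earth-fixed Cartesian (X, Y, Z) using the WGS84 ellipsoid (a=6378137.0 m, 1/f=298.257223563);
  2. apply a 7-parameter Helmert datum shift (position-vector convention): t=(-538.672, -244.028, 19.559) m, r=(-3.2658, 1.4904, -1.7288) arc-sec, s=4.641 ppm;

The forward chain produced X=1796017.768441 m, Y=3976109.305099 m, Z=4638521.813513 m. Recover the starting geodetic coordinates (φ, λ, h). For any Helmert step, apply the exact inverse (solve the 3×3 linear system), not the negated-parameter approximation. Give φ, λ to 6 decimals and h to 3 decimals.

start: X=1796017.7684, Y=3976109.3051, Z=4638521.8135 m
→ Helmert⁻¹: X=1796481.2590, Y=3976276.4936, Z=4638556.6647
→ geod (Bowring, a=6378137.000): φ=46.94361200°, λ=65.68655300°, h=1463.5010 m

φ=46.943612°, λ=65.686553°, h=1463.501 m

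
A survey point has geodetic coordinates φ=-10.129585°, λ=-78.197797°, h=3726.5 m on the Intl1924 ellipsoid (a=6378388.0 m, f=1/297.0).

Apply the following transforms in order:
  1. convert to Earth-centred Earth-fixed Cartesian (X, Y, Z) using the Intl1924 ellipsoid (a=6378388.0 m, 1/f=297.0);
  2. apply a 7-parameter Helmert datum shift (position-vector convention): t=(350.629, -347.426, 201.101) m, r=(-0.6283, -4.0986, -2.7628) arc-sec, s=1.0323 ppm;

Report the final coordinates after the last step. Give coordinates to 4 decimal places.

start: φ=-10.129585°, λ=-78.197797°, h=3726.500 m
→ ECEF (a=6378388.000, f=1/297.0): X=1285143.7073, Y=-6150454.5625, Z=-1115029.1320
→ Helmert 7p (PV): X=1285435.4373, Y=-6150828.9479, Z=-1114784.9107

X=1285435.4373 m, Y=-6150828.9479 m, Z=-1114784.9107 m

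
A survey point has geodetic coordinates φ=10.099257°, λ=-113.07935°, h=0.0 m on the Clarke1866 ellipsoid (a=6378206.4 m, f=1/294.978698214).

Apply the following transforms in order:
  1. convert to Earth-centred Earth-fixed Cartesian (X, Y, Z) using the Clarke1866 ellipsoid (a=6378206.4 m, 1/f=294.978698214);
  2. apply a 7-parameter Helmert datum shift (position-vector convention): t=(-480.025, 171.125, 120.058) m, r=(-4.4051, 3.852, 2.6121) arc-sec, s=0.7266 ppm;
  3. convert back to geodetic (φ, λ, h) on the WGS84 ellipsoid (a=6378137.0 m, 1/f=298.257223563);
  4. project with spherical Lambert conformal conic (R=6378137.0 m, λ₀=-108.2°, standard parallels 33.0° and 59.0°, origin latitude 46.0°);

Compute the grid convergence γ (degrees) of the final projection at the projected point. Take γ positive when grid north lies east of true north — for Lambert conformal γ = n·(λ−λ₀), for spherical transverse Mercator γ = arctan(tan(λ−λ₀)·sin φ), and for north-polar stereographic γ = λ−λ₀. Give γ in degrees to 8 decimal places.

start: φ=10.099257°, λ=-113.079350°, h=0.000 m
→ ECEF (a=6378206.400, f=1/294.978698214): X=-2461807.7891, Y=-5777396.5816, Z=1110989.0027
→ Helmert 7p (PV): X=-2462195.6912, Y=-5777237.1034, Z=1111279.2275
→ geod (Bowring, a=6378137.000): φ=10.10109139°, λ=-113.08317613°, h=118.2804 m
→ into lcc (λ₀=-108.2°): φ=10.10109139°, λ−λ₀=-4.88317613°
convergence γ = -3.54389093°

-3.54389093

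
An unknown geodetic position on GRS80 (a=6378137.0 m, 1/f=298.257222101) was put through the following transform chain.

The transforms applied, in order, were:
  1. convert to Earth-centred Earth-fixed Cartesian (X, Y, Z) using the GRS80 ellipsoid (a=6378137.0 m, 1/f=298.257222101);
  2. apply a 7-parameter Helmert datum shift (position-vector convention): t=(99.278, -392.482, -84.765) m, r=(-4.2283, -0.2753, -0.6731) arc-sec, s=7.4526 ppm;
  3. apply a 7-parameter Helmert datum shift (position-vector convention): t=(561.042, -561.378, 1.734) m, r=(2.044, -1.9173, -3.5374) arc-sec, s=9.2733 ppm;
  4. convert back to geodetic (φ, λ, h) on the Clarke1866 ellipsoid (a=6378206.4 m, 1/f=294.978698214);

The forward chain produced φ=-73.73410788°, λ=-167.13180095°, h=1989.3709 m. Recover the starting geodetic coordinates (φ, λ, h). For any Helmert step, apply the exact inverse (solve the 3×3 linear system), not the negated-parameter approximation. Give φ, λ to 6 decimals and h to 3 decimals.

φ=-73.728584°, λ=-167.167518°, h=1774.314 m

start: φ=-73.734108°, λ=-167.131801°, h=1989.371 m
→ ECEF (a=6378206.400, f=1/294.978698214): X=-1747638.0282, Y=-399241.7958, Z=-6102422.9041
→ Helmert⁻¹: X=-1748232.7434, Y=-398767.1744, Z=-6102347.8470
→ Helmert⁻¹: X=-1748325.8369, Y=-398252.3370, Z=-6102223.4351
→ geod (Bowring, a=6378137.000): φ=-73.72858400°, λ=-167.16751800°, h=1774.3140 m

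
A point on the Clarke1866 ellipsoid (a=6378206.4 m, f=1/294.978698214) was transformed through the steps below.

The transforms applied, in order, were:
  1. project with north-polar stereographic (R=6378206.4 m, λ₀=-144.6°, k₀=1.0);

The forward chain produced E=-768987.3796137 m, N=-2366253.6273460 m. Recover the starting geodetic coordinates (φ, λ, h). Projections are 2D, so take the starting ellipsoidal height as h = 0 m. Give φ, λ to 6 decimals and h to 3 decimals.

φ=67.926644°, λ=-162.603175°, h=0.000 m

start: E=-768987.3796, N=-2366253.6273 m
→ stereo⁻¹: φ=67.92664400°, λ=-162.60317500°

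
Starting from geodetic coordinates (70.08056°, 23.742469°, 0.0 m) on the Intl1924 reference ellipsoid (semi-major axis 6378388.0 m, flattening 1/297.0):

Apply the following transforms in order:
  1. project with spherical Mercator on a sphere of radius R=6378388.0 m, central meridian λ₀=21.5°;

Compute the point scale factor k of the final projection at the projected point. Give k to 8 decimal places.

start: φ=70.080560°, λ=23.742469°, h=0.000 m
→ into merc (λ₀=21.5°): φ=70.08056000°, λ−λ₀=2.24246900°
scale k = 2.93514593

2.93514593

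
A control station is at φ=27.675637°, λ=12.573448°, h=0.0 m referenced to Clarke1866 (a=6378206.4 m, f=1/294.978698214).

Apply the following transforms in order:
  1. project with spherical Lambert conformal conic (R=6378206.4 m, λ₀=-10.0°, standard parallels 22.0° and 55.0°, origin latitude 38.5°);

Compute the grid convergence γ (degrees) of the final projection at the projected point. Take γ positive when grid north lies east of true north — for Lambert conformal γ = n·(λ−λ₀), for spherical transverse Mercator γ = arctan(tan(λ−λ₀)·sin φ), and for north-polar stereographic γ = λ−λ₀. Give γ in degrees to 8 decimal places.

14.25596123

start: φ=27.675637°, λ=12.573448°, h=0.000 m
→ into lcc (λ₀=-10.0°): φ=27.67563700°, λ−λ₀=22.57344800°
convergence γ = 14.25596123°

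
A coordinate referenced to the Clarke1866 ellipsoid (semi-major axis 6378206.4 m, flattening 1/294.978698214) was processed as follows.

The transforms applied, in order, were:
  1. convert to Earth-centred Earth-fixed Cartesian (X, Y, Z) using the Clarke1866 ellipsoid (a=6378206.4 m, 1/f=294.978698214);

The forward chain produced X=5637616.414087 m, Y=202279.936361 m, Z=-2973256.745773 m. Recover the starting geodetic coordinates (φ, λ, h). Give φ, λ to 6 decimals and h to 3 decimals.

φ=-27.952514°, λ=2.054914°, h=3337.646 m

start: X=5637616.4141, Y=202279.9364, Z=-2973256.7458 m
→ geod (Bowring, a=6378206.400): φ=-27.95251400°, λ=2.05491400°, h=3337.6460 m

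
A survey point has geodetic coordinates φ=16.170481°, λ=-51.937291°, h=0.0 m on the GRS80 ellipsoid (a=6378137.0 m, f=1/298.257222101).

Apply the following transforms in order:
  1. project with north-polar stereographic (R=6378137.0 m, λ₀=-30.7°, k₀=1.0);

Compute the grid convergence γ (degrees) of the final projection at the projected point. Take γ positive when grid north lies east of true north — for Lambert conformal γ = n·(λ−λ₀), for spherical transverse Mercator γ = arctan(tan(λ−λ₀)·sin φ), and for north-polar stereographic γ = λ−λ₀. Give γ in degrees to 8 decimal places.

-21.23729100

start: φ=16.170481°, λ=-51.937291°, h=0.000 m
→ into stereo (λ₀=-30.7°): φ=16.17048100°, λ−λ₀=-21.23729100°
convergence γ = -21.23729100°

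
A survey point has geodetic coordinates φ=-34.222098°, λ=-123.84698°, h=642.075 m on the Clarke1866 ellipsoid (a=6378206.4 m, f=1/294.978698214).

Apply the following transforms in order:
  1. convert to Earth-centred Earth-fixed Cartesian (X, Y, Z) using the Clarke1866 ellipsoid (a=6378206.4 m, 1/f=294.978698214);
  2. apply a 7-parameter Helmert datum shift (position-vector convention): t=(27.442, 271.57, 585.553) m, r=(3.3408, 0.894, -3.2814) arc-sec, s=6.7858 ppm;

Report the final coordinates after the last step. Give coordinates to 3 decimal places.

X=-2940967.015 m, Y=-4384918.952 m, Z=-3566516.160 m

start: φ=-34.222098°, λ=-123.846980°, h=642.075 m
→ ECEF (a=6378206.400, f=1/294.978698214): X=-2940889.2765, Y=-4385265.3246, Z=-3567019.2275
→ Helmert 7p (PV): X=-2940967.0154, Y=-4384918.9520, Z=-3566516.1601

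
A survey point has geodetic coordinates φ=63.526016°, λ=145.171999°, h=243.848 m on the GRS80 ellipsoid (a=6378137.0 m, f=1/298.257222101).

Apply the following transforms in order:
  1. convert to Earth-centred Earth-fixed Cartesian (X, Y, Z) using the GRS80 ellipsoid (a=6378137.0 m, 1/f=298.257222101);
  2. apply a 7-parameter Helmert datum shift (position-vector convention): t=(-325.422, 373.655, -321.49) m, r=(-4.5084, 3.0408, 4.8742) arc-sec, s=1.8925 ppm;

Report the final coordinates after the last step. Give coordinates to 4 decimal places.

X=-2340654.3755 m, Y=1628741.9969 m, Z=5686263.1358 m

start: φ=63.526016°, λ=145.171999°, h=243.848 m
→ ECEF (a=6378137.000, f=1/298.257222101): X=-2340369.8792, Y=1628296.2716, Z=5686574.9520
→ Helmert 7p (PV): X=-2340654.3755, Y=1628741.9969, Z=5686263.1358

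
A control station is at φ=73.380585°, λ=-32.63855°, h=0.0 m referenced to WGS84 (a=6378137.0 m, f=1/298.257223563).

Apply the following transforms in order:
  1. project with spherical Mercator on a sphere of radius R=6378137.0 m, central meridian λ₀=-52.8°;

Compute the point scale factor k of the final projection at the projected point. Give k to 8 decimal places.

start: φ=73.380585°, λ=-32.638550°, h=0.000 m
→ into merc (λ₀=-52.8°): φ=73.38058500°, λ−λ₀=20.16145000°
scale k = 3.49634354

3.49634354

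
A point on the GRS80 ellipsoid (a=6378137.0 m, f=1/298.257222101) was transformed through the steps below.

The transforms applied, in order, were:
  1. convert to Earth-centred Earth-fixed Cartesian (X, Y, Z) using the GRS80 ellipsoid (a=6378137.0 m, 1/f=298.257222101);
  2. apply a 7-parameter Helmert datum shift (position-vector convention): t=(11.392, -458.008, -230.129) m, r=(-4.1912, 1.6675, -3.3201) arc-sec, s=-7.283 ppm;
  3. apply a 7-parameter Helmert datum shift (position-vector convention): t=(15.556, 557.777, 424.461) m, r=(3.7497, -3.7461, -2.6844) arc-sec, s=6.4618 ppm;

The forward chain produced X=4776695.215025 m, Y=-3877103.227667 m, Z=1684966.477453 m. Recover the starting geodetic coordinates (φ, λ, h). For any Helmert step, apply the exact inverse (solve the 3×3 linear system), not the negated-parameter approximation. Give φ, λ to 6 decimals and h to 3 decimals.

start: X=4776695.2150, Y=-3877103.2277, Z=1684966.4775 m
→ Helmert⁻¹: X=4776729.8504, Y=-3877543.1593, Z=1684514.8684
→ Helmert⁻¹: X=4776802.0343, Y=-3877070.7321, Z=1684717.1042
→ geod (Bowring, a=6378137.000): φ=15.41272800°, λ=-39.06436200°, h=2059.6400 m

φ=15.412728°, λ=-39.064362°, h=2059.640 m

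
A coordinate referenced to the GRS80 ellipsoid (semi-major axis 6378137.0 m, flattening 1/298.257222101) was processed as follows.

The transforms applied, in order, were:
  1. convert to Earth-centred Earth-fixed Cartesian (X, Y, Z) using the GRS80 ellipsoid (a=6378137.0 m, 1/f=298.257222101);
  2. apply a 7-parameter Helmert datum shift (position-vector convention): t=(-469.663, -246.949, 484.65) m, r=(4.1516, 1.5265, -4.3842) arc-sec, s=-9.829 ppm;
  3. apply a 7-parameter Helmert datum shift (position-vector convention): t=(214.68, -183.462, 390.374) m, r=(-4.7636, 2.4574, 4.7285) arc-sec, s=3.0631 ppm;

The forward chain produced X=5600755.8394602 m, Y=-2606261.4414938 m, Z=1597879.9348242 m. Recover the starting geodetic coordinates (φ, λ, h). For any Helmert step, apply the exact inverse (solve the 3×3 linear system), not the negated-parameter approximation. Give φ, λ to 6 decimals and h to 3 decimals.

φ=14.589120°, λ=-24.950130°, h=3855.909 m

start: X=5600755.8395, Y=-2606261.4415, Z=1597879.9348 m
→ Helmert⁻¹: X=5600445.2259, Y=-2606235.2772, Z=1597491.2003
→ Helmert⁻¹: X=5601013.5092, Y=-2605862.7460, Z=1597116.1483
→ geod (Bowring, a=6378137.000): φ=14.58912000°, λ=-24.95013000°, h=3855.9090 m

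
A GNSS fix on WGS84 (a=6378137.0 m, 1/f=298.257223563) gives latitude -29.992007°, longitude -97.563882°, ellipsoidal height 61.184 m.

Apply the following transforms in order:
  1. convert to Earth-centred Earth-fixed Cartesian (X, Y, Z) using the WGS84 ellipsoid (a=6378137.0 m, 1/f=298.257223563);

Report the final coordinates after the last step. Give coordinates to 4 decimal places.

start: φ=-29.992007°, λ=-97.563882°, h=61.184 m
→ ECEF (a=6378137.000, f=1/298.257223563): X=-727758.1278, Y=-5480645.3454, Z=-3169636.9533

X=-727758.1278 m, Y=-5480645.3454 m, Z=-3169636.9533 m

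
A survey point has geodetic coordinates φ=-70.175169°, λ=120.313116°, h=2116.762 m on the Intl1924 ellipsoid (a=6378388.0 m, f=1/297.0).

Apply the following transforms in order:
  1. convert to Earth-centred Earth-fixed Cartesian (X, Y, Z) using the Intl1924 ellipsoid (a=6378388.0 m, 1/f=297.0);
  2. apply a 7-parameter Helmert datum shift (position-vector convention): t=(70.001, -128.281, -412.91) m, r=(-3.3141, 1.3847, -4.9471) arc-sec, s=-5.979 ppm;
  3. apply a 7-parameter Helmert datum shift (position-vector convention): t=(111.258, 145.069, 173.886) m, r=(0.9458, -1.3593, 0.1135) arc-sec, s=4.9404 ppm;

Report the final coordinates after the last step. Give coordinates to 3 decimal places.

start: φ=-70.175169°, λ=120.313116°, h=2116.762 m
→ ECEF (a=6378388.000, f=1/297.0): X=-1095447.7235, Y=1873649.3446, Z=-5979827.3929
→ Helmert 7p (PV): X=-1095366.3787, Y=1873440.0558, Z=-5980227.2997
→ Helmert 7p (PV): X=-1095222.1528, Y=1873621.1992, Z=-5980081.5865

X=-1095222.153 m, Y=1873621.199 m, Z=-5980081.587 m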